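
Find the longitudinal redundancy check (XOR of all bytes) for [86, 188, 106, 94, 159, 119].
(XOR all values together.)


XOR chain: 86 ^ 188 ^ 106 ^ 94 ^ 159 ^ 119 = 54

54


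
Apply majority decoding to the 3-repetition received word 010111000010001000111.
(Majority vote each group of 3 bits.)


Groups: 010, 111, 000, 010, 001, 000, 111
Majority votes: 0100001

0100001


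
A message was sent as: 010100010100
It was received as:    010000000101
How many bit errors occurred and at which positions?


XOR: 000100010001

3 error(s) at position(s): 3, 7, 11


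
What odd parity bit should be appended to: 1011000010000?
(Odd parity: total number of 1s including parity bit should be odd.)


Number of 1s in data: 4
Parity bit: 1

1


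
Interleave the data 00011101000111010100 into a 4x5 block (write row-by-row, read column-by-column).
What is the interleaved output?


Matrix:
  00011
  10100
  01110
  10100
Read columns: 01010010011110101000

01010010011110101000


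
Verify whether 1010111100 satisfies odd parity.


Number of 1s: 6

No, parity error (6 ones)


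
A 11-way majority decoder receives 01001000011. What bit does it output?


Ones: 4 out of 11
Threshold: 6

0 (4/11 voted 1)


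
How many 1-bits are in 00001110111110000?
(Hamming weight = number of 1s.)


Counting 1s in 00001110111110000

8


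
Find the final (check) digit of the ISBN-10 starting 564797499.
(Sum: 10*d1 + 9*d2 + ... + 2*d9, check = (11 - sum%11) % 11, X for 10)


Weighted sum: 335
335 mod 11 = 5

Check digit: 6


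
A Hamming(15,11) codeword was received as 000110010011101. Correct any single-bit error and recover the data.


Syndrome = 12: error at position 12

Data: 01000010101 (corrected bit 12)


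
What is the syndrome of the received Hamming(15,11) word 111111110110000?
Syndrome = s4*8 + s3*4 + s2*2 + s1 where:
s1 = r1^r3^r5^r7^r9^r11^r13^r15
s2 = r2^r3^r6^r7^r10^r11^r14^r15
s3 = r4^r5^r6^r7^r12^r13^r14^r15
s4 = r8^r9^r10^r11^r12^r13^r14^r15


s1=1, s2=0, s3=0, s4=1

Syndrome = 9 (error at position 9)


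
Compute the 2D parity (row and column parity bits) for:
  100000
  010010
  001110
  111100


Row parities: 1010
Column parities: 000000

Row P: 1010, Col P: 000000, Corner: 0


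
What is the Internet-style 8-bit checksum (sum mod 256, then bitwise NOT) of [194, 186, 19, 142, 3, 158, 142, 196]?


Sum = 1040 mod 256 = 16
Complement = 239

239


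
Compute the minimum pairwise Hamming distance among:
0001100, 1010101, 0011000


Comparing all pairs, minimum distance: 2
Can detect 1 errors, correct 0 errors

2


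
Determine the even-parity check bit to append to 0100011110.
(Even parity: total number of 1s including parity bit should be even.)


Number of 1s in data: 5
Parity bit: 1

1


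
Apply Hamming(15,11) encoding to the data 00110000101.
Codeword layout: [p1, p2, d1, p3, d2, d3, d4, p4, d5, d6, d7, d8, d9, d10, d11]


Parity bits: p1=1, p2=1, p3=0, p4=0

110001100000101


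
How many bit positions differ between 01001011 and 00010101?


XOR: 01011110
Count of 1s: 5

5


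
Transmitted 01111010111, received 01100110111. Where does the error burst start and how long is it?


XOR: 00011100000

Burst at position 3, length 3


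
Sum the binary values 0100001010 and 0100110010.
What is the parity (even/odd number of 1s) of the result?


0100001010 = 266
0100110010 = 306
Sum = 572 = 1000111100
1s count = 5

odd parity (5 ones in 1000111100)


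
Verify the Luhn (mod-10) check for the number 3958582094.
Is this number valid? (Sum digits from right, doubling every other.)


Luhn sum = 50
50 mod 10 = 0

Valid (Luhn sum mod 10 = 0)


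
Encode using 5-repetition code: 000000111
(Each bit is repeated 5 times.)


Each bit -> 5 copies

000000000000000000000000000000111111111111111


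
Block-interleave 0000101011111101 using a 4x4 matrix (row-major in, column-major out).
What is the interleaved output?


Matrix:
  0000
  1010
  1111
  1101
Read columns: 0111001101100011

0111001101100011


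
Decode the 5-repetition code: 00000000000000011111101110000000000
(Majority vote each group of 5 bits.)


Groups: 00000, 00000, 00000, 11111, 10111, 00000, 00000
Majority votes: 0001100

0001100


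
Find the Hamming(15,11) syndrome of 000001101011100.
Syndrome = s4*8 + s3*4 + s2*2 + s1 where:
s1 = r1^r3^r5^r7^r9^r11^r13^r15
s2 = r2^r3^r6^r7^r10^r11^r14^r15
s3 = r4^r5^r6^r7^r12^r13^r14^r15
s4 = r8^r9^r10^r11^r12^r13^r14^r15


s1=0, s2=1, s3=0, s4=0

Syndrome = 2 (error at position 2)


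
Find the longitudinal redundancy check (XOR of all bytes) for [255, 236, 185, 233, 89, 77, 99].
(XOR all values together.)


XOR chain: 255 ^ 236 ^ 185 ^ 233 ^ 89 ^ 77 ^ 99 = 52

52


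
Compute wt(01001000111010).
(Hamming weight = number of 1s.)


Counting 1s in 01001000111010

6


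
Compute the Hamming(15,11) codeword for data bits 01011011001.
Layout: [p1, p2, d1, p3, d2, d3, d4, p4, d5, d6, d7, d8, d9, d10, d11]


Parity bits: p1=1, p2=1, p3=0, p4=0

110010101011001


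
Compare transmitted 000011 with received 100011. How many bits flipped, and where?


XOR: 100000

1 error(s) at position(s): 0


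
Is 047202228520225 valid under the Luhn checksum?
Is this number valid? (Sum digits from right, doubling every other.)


Luhn sum = 51
51 mod 10 = 1

Invalid (Luhn sum mod 10 = 1)


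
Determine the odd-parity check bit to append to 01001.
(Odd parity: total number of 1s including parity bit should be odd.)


Number of 1s in data: 2
Parity bit: 1

1


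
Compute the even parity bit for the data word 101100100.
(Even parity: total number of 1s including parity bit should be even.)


Number of 1s in data: 4
Parity bit: 0

0


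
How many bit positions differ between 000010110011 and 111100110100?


XOR: 111110000111
Count of 1s: 8

8


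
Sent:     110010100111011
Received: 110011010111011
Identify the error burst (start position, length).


XOR: 000001110000000

Burst at position 5, length 3


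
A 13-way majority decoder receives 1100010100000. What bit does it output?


Ones: 4 out of 13
Threshold: 7

0 (4/13 voted 1)


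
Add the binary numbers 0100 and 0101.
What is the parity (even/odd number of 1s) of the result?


0100 = 4
0101 = 5
Sum = 9 = 1001
1s count = 2

even parity (2 ones in 1001)


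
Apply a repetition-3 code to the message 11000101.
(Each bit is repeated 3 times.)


Each bit -> 3 copies

111111000000000111000111


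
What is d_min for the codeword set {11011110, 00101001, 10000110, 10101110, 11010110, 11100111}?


Comparing all pairs, minimum distance: 1
Can detect 0 errors, correct 0 errors

1


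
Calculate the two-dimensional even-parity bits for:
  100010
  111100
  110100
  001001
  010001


Row parities: 00100
Column parities: 110010

Row P: 00100, Col P: 110010, Corner: 1


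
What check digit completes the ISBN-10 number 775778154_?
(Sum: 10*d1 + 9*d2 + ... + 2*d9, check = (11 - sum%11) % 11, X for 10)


Weighted sum: 331
331 mod 11 = 1

Check digit: X


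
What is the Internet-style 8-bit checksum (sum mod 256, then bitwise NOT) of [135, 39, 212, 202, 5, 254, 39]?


Sum = 886 mod 256 = 118
Complement = 137

137


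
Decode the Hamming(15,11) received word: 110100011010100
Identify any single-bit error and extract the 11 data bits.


Syndrome = 0: no error detected

Data: 00001010100 (no errors)


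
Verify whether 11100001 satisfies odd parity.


Number of 1s: 4

No, parity error (4 ones)


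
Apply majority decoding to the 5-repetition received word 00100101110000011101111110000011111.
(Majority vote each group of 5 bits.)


Groups: 00100, 10111, 00000, 11101, 11111, 00000, 11111
Majority votes: 0101101

0101101


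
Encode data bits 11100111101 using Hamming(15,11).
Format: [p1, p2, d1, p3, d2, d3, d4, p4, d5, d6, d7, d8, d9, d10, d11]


Parity bits: p1=1, p2=1, p3=1, p4=1

111111010111101


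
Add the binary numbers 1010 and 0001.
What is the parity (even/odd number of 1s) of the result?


1010 = 10
0001 = 1
Sum = 11 = 1011
1s count = 3

odd parity (3 ones in 1011)


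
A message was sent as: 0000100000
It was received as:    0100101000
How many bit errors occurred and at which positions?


XOR: 0100001000

2 error(s) at position(s): 1, 6


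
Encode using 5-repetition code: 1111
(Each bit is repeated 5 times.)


Each bit -> 5 copies

11111111111111111111


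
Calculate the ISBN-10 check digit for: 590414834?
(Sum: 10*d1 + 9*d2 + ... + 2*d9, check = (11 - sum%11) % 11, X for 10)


Weighted sum: 234
234 mod 11 = 3

Check digit: 8


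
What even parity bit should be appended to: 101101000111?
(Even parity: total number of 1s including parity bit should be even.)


Number of 1s in data: 7
Parity bit: 1

1


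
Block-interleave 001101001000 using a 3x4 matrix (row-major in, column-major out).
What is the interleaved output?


Matrix:
  0011
  0100
  1000
Read columns: 001010100100

001010100100


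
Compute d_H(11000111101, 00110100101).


XOR: 11110011000
Count of 1s: 6

6


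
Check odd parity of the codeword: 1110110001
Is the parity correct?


Number of 1s: 6

No, parity error (6 ones)


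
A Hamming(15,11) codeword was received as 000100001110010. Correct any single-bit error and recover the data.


Syndrome = 2: error at position 2

Data: 00001110010 (corrected bit 2)


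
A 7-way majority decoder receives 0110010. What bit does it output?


Ones: 3 out of 7
Threshold: 4

0 (3/7 voted 1)


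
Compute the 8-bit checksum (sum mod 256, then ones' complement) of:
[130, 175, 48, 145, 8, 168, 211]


Sum = 885 mod 256 = 117
Complement = 138

138


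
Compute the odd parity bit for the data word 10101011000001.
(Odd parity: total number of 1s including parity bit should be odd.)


Number of 1s in data: 6
Parity bit: 1

1


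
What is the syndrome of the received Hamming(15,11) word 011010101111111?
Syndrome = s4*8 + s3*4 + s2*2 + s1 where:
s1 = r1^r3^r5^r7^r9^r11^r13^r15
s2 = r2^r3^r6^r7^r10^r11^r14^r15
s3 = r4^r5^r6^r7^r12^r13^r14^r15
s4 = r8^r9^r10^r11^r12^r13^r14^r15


s1=1, s2=1, s3=0, s4=1

Syndrome = 11 (error at position 11)


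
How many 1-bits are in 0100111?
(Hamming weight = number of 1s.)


Counting 1s in 0100111

4


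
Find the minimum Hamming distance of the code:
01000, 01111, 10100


Comparing all pairs, minimum distance: 3
Can detect 2 errors, correct 1 errors

3


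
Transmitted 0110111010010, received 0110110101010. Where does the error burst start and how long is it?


XOR: 0000001111000

Burst at position 6, length 4


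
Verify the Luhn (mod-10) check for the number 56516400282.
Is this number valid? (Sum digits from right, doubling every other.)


Luhn sum = 40
40 mod 10 = 0

Valid (Luhn sum mod 10 = 0)


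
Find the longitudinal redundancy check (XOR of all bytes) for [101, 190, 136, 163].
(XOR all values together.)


XOR chain: 101 ^ 190 ^ 136 ^ 163 = 240

240


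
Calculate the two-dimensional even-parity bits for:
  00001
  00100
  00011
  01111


Row parities: 1100
Column parities: 01001

Row P: 1100, Col P: 01001, Corner: 0


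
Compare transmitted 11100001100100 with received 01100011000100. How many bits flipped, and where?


XOR: 10000010100000

3 error(s) at position(s): 0, 6, 8


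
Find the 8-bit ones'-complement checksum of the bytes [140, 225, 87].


Sum = 452 mod 256 = 196
Complement = 59

59


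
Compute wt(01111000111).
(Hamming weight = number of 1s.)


Counting 1s in 01111000111

7


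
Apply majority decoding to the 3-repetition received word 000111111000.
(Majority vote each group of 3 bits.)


Groups: 000, 111, 111, 000
Majority votes: 0110

0110


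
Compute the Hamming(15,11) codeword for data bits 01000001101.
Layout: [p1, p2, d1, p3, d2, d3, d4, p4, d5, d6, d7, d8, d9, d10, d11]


Parity bits: p1=1, p2=1, p3=0, p4=1

110010010001101


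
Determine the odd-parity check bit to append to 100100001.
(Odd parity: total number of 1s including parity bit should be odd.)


Number of 1s in data: 3
Parity bit: 0

0


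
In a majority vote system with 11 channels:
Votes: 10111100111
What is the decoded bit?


Ones: 8 out of 11
Threshold: 6

1 (8/11 voted 1)


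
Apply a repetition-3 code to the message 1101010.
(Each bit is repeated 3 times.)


Each bit -> 3 copies

111111000111000111000


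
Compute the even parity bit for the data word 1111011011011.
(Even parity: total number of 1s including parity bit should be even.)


Number of 1s in data: 10
Parity bit: 0

0


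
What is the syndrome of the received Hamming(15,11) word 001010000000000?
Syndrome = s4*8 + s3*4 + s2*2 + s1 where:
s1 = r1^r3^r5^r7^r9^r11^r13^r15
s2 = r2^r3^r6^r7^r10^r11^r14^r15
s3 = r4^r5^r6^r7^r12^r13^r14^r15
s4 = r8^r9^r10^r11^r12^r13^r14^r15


s1=0, s2=1, s3=1, s4=0

Syndrome = 6 (error at position 6)


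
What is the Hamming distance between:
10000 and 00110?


XOR: 10110
Count of 1s: 3

3


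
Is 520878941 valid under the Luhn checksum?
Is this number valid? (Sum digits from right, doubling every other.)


Luhn sum = 48
48 mod 10 = 8

Invalid (Luhn sum mod 10 = 8)


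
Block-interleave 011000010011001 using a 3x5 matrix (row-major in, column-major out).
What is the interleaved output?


Matrix:
  01100
  00100
  11001
Read columns: 001101110000001

001101110000001


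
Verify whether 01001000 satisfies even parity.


Number of 1s: 2

Yes, parity is correct (2 ones)


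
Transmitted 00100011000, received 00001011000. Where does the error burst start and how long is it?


XOR: 00101000000

Burst at position 2, length 3


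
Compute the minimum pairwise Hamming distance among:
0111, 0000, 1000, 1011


Comparing all pairs, minimum distance: 1
Can detect 0 errors, correct 0 errors

1


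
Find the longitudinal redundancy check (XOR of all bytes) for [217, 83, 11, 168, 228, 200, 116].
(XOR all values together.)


XOR chain: 217 ^ 83 ^ 11 ^ 168 ^ 228 ^ 200 ^ 116 = 113

113


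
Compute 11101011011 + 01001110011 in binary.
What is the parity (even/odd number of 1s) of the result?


11101011011 = 1883
01001110011 = 627
Sum = 2510 = 100111001110
1s count = 7

odd parity (7 ones in 100111001110)


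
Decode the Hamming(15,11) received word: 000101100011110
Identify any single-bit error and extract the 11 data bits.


Syndrome = 1: error at position 1

Data: 00110011110 (corrected bit 1)


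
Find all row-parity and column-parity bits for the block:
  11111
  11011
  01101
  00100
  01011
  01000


Row parities: 101111
Column parities: 01110

Row P: 101111, Col P: 01110, Corner: 1


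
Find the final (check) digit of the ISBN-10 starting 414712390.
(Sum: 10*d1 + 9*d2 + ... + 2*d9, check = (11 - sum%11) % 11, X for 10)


Weighted sum: 185
185 mod 11 = 9

Check digit: 2


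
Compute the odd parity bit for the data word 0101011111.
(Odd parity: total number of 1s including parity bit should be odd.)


Number of 1s in data: 7
Parity bit: 0

0


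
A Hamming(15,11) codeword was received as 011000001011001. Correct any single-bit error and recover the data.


Syndrome = 0: no error detected

Data: 10001011001 (no errors)


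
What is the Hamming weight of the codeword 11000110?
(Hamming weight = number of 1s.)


Counting 1s in 11000110

4


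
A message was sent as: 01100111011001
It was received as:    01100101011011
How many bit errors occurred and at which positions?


XOR: 00000010000010

2 error(s) at position(s): 6, 12


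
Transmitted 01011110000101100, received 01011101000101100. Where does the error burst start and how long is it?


XOR: 00000011000000000

Burst at position 6, length 2


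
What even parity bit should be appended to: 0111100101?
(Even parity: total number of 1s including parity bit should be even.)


Number of 1s in data: 6
Parity bit: 0

0


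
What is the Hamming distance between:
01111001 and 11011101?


XOR: 10100100
Count of 1s: 3

3


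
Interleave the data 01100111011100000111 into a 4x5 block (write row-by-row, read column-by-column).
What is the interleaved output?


Matrix:
  01100
  11101
  11000
  00111
Read columns: 01101110110100010101

01101110110100010101


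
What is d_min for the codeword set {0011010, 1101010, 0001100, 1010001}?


Comparing all pairs, minimum distance: 3
Can detect 2 errors, correct 1 errors

3


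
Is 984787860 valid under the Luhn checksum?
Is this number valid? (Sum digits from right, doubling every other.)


Luhn sum = 49
49 mod 10 = 9

Invalid (Luhn sum mod 10 = 9)


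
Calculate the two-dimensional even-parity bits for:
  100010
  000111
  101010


Row parities: 011
Column parities: 001111

Row P: 011, Col P: 001111, Corner: 0


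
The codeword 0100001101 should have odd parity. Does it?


Number of 1s: 4

No, parity error (4 ones)


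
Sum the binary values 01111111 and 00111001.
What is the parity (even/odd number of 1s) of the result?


01111111 = 127
00111001 = 57
Sum = 184 = 10111000
1s count = 4

even parity (4 ones in 10111000)


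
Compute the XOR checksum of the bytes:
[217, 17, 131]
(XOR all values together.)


XOR chain: 217 ^ 17 ^ 131 = 75

75


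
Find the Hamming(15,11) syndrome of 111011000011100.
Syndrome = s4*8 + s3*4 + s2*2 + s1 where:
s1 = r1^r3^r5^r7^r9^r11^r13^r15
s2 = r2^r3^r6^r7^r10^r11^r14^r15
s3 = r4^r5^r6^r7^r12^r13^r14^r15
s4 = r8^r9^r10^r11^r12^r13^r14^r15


s1=1, s2=0, s3=0, s4=1

Syndrome = 9 (error at position 9)


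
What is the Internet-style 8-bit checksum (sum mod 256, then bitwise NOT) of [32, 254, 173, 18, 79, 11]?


Sum = 567 mod 256 = 55
Complement = 200

200


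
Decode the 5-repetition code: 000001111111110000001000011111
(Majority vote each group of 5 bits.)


Groups: 00000, 11111, 11110, 00000, 10000, 11111
Majority votes: 011001

011001


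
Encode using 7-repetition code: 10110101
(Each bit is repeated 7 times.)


Each bit -> 7 copies

11111110000000111111111111110000000111111100000001111111


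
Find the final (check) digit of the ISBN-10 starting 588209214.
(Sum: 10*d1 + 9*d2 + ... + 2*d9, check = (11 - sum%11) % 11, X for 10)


Weighted sum: 264
264 mod 11 = 0

Check digit: 0


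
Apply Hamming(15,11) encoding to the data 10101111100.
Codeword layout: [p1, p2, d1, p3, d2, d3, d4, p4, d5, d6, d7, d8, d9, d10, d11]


Parity bits: p1=0, p2=0, p3=1, p4=1

001101011111100


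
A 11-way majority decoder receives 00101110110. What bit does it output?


Ones: 6 out of 11
Threshold: 6

1 (6/11 voted 1)


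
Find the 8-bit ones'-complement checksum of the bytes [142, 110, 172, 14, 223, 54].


Sum = 715 mod 256 = 203
Complement = 52

52


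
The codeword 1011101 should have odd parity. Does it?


Number of 1s: 5

Yes, parity is correct (5 ones)


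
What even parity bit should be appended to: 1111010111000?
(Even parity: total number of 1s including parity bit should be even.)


Number of 1s in data: 8
Parity bit: 0

0


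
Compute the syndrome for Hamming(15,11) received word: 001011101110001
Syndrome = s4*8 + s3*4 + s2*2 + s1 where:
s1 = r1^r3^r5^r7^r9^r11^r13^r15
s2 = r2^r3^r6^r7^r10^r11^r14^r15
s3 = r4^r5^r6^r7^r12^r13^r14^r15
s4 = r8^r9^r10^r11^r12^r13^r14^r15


s1=0, s2=0, s3=0, s4=0

Syndrome = 0 (no error)


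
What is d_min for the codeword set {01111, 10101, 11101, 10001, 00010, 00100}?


Comparing all pairs, minimum distance: 1
Can detect 0 errors, correct 0 errors

1


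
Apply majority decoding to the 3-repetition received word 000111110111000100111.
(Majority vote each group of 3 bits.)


Groups: 000, 111, 110, 111, 000, 100, 111
Majority votes: 0111001

0111001


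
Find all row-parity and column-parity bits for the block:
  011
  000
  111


Row parities: 001
Column parities: 100

Row P: 001, Col P: 100, Corner: 1


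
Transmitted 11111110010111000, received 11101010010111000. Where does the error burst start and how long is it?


XOR: 00010100000000000

Burst at position 3, length 3


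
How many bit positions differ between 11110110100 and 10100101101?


XOR: 01010011001
Count of 1s: 5

5


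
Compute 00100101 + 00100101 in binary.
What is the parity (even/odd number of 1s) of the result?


00100101 = 37
00100101 = 37
Sum = 74 = 1001010
1s count = 3

odd parity (3 ones in 1001010)


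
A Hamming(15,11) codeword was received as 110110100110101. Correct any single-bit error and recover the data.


Syndrome = 6: error at position 6

Data: 01110110101 (corrected bit 6)


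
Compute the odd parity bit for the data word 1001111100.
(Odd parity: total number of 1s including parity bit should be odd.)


Number of 1s in data: 6
Parity bit: 1

1


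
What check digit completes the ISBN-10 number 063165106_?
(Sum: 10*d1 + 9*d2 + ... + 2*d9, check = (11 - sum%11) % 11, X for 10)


Weighted sum: 162
162 mod 11 = 8

Check digit: 3


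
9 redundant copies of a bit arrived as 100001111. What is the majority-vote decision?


Ones: 5 out of 9
Threshold: 5

1 (5/9 voted 1)


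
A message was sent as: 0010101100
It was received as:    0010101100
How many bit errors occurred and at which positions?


XOR: 0000000000

0 errors (received matches sent)


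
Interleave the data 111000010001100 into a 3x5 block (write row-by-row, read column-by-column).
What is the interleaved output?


Matrix:
  11100
  00100
  01100
Read columns: 100101111000000

100101111000000


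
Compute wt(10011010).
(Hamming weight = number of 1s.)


Counting 1s in 10011010

4


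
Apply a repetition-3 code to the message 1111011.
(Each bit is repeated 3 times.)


Each bit -> 3 copies

111111111111000111111


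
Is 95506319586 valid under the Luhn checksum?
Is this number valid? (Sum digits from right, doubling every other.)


Luhn sum = 55
55 mod 10 = 5

Invalid (Luhn sum mod 10 = 5)


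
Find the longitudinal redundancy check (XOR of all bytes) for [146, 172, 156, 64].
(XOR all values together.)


XOR chain: 146 ^ 172 ^ 156 ^ 64 = 226

226


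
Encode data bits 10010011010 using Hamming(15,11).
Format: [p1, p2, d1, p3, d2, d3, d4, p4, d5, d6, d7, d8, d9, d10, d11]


Parity bits: p1=1, p2=0, p3=1, p4=1

101100110011010


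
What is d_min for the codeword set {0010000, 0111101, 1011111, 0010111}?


Comparing all pairs, minimum distance: 2
Can detect 1 errors, correct 0 errors

2


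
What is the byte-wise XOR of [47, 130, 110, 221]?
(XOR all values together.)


XOR chain: 47 ^ 130 ^ 110 ^ 221 = 30

30


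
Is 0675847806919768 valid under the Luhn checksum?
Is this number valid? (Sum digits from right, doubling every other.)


Luhn sum = 83
83 mod 10 = 3

Invalid (Luhn sum mod 10 = 3)


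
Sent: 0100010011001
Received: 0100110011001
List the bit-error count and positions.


XOR: 0000100000000

1 error(s) at position(s): 4


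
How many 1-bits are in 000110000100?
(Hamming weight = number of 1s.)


Counting 1s in 000110000100

3


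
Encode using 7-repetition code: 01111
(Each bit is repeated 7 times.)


Each bit -> 7 copies

00000001111111111111111111111111111


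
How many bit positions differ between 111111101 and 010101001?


XOR: 101010100
Count of 1s: 4

4


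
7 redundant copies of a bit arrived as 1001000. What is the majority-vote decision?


Ones: 2 out of 7
Threshold: 4

0 (2/7 voted 1)


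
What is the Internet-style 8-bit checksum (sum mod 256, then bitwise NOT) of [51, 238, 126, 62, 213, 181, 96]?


Sum = 967 mod 256 = 199
Complement = 56

56


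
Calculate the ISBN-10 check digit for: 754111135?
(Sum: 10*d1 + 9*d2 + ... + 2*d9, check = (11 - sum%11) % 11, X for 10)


Weighted sum: 188
188 mod 11 = 1

Check digit: X


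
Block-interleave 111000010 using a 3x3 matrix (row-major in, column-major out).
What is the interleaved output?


Matrix:
  111
  000
  010
Read columns: 100101100

100101100


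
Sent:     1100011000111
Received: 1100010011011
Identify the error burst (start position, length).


XOR: 0000001011100

Burst at position 6, length 5


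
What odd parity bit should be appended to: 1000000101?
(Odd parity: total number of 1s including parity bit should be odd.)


Number of 1s in data: 3
Parity bit: 0

0


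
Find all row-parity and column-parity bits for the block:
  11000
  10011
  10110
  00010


Row parities: 0111
Column parities: 11111

Row P: 0111, Col P: 11111, Corner: 1


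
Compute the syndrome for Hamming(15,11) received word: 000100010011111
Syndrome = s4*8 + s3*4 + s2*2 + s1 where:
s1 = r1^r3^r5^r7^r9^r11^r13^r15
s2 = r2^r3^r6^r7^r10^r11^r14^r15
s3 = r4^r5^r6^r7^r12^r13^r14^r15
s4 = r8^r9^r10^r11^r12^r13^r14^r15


s1=1, s2=1, s3=1, s4=0

Syndrome = 7 (error at position 7)


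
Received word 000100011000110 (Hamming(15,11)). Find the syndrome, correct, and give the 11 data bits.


Syndrome = 6: error at position 6

Data: 00101000110 (corrected bit 6)


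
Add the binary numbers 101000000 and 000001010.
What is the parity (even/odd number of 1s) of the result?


101000000 = 320
000001010 = 10
Sum = 330 = 101001010
1s count = 4

even parity (4 ones in 101001010)


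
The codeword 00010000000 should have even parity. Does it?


Number of 1s: 1

No, parity error (1 ones)


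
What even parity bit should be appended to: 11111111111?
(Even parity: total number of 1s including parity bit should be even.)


Number of 1s in data: 11
Parity bit: 1

1


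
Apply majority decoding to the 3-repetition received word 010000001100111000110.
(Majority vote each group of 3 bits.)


Groups: 010, 000, 001, 100, 111, 000, 110
Majority votes: 0000101

0000101


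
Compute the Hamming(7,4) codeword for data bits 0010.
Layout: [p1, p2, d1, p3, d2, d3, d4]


Parity bits: p1=0, p2=1, p3=1

0101010


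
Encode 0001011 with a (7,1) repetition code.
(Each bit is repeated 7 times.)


Each bit -> 7 copies

0000000000000000000001111111000000011111111111111


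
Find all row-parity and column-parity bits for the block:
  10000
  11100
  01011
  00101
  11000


Row parities: 11100
Column parities: 11010

Row P: 11100, Col P: 11010, Corner: 1


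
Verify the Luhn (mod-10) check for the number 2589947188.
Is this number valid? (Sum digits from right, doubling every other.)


Luhn sum = 59
59 mod 10 = 9

Invalid (Luhn sum mod 10 = 9)


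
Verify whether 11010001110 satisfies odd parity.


Number of 1s: 6

No, parity error (6 ones)


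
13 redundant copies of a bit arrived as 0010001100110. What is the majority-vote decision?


Ones: 5 out of 13
Threshold: 7

0 (5/13 voted 1)


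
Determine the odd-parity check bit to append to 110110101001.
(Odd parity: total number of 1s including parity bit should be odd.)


Number of 1s in data: 7
Parity bit: 0

0


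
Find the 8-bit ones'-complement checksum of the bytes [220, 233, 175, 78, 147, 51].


Sum = 904 mod 256 = 136
Complement = 119

119


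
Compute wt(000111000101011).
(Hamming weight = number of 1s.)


Counting 1s in 000111000101011

7


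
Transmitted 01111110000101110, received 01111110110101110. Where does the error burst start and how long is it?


XOR: 00000000110000000

Burst at position 8, length 2


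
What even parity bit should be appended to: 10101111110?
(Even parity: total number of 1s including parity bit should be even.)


Number of 1s in data: 8
Parity bit: 0

0


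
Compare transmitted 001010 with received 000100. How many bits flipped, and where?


XOR: 001110

3 error(s) at position(s): 2, 3, 4


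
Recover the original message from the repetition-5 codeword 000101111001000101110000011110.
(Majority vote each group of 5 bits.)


Groups: 00010, 11110, 01000, 10111, 00000, 11110
Majority votes: 010101

010101


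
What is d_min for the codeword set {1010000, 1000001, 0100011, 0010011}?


Comparing all pairs, minimum distance: 2
Can detect 1 errors, correct 0 errors

2


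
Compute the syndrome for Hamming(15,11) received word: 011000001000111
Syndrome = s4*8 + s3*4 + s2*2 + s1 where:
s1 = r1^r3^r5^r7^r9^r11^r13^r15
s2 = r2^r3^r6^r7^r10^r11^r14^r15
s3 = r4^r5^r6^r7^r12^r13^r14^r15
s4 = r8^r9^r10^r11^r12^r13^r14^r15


s1=0, s2=0, s3=1, s4=0

Syndrome = 4 (error at position 4)


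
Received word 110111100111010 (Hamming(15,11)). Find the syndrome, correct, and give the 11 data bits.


Syndrome = 0: no error detected

Data: 01110111010 (no errors)


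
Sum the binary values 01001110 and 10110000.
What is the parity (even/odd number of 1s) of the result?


01001110 = 78
10110000 = 176
Sum = 254 = 11111110
1s count = 7

odd parity (7 ones in 11111110)


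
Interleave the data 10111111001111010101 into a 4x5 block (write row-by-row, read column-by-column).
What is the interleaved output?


Matrix:
  10111
  11100
  11110
  10101
Read columns: 11110110111110101001

11110110111110101001


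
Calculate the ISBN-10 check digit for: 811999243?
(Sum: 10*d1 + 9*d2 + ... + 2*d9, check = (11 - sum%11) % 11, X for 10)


Weighted sum: 285
285 mod 11 = 10

Check digit: 1


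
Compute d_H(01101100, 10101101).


XOR: 11000001
Count of 1s: 3

3


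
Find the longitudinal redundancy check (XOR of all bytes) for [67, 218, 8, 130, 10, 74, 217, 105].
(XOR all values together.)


XOR chain: 67 ^ 218 ^ 8 ^ 130 ^ 10 ^ 74 ^ 217 ^ 105 = 227

227


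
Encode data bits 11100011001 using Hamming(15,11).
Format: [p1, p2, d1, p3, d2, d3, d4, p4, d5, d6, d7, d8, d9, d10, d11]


Parity bits: p1=0, p2=0, p3=0, p4=1

001011010011001


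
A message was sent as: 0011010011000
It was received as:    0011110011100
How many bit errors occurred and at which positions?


XOR: 0000100000100

2 error(s) at position(s): 4, 10


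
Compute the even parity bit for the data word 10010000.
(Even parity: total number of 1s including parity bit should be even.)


Number of 1s in data: 2
Parity bit: 0

0


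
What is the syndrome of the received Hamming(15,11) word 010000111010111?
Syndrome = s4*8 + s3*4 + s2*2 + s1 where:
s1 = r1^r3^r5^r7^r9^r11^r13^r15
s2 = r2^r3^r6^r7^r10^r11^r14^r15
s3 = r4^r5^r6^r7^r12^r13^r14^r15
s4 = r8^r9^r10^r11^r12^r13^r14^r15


s1=1, s2=1, s3=0, s4=0

Syndrome = 3 (error at position 3)


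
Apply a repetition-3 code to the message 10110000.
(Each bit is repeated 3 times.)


Each bit -> 3 copies

111000111111000000000000


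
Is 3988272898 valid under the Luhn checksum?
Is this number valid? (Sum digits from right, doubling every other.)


Luhn sum = 70
70 mod 10 = 0

Valid (Luhn sum mod 10 = 0)


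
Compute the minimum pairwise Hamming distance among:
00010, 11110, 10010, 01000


Comparing all pairs, minimum distance: 1
Can detect 0 errors, correct 0 errors

1


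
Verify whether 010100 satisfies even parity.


Number of 1s: 2

Yes, parity is correct (2 ones)


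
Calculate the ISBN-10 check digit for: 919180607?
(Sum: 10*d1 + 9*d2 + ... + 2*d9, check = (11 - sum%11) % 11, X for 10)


Weighted sum: 264
264 mod 11 = 0

Check digit: 0


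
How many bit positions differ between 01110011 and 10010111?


XOR: 11100100
Count of 1s: 4

4


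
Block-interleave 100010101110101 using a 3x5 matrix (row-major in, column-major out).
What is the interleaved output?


Matrix:
  10001
  01011
  10101
Read columns: 101010001010111

101010001010111


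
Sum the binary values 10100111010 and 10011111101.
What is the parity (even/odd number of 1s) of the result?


10100111010 = 1338
10011111101 = 1277
Sum = 2615 = 101000110111
1s count = 7

odd parity (7 ones in 101000110111)


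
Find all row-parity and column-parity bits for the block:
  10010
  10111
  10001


Row parities: 000
Column parities: 10100

Row P: 000, Col P: 10100, Corner: 0


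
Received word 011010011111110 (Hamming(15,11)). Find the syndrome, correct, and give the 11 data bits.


Syndrome = 11: error at position 11

Data: 11001101110 (corrected bit 11)


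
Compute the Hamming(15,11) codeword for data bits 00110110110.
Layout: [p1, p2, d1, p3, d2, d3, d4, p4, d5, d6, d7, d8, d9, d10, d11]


Parity bits: p1=1, p2=1, p3=0, p4=0

110001100110110


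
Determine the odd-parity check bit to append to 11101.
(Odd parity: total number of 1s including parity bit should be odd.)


Number of 1s in data: 4
Parity bit: 1

1


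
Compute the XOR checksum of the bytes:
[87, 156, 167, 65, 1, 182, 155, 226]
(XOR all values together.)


XOR chain: 87 ^ 156 ^ 167 ^ 65 ^ 1 ^ 182 ^ 155 ^ 226 = 227

227


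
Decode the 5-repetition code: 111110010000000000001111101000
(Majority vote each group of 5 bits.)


Groups: 11111, 00100, 00000, 00000, 11111, 01000
Majority votes: 100010

100010


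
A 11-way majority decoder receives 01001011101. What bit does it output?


Ones: 6 out of 11
Threshold: 6

1 (6/11 voted 1)


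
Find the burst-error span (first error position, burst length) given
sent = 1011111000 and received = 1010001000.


XOR: 0001110000

Burst at position 3, length 3


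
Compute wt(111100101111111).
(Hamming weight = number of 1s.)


Counting 1s in 111100101111111

12


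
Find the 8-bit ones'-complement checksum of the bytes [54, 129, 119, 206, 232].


Sum = 740 mod 256 = 228
Complement = 27

27


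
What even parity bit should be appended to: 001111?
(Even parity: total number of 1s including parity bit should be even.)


Number of 1s in data: 4
Parity bit: 0

0


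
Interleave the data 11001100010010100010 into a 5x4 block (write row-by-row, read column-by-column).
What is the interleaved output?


Matrix:
  1100
  1100
  0100
  1010
  0010
Read columns: 11010111000001100000

11010111000001100000


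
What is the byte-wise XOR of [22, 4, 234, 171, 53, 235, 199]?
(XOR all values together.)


XOR chain: 22 ^ 4 ^ 234 ^ 171 ^ 53 ^ 235 ^ 199 = 74

74


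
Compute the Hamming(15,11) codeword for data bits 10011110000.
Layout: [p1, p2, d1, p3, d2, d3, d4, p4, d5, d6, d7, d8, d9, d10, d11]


Parity bits: p1=0, p2=0, p3=1, p4=1

001100111110000


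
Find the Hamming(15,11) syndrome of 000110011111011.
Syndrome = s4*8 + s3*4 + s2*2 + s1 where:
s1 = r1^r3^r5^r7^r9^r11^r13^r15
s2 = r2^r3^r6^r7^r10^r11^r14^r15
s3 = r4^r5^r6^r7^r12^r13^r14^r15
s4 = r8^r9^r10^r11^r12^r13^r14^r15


s1=0, s2=0, s3=1, s4=1

Syndrome = 12 (error at position 12)


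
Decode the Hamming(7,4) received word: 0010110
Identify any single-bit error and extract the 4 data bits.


Syndrome = 0: no error detected

Data: 1110 (no errors)


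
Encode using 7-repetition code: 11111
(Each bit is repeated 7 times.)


Each bit -> 7 copies

11111111111111111111111111111111111


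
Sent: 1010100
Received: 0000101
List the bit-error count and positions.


XOR: 1010001

3 error(s) at position(s): 0, 2, 6


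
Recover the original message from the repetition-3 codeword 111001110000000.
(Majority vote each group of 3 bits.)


Groups: 111, 001, 110, 000, 000
Majority votes: 10100

10100


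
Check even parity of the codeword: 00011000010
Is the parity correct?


Number of 1s: 3

No, parity error (3 ones)


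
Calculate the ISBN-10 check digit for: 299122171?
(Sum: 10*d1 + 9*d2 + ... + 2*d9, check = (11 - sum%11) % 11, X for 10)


Weighted sum: 229
229 mod 11 = 9

Check digit: 2


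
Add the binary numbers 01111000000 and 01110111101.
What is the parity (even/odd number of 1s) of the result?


01111000000 = 960
01110111101 = 957
Sum = 1917 = 11101111101
1s count = 9

odd parity (9 ones in 11101111101)


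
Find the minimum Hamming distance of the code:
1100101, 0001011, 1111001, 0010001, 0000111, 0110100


Comparing all pairs, minimum distance: 2
Can detect 1 errors, correct 0 errors

2


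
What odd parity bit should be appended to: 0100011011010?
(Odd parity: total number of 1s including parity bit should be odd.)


Number of 1s in data: 6
Parity bit: 1

1


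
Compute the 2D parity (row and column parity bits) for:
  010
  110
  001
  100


Row parities: 1011
Column parities: 001

Row P: 1011, Col P: 001, Corner: 1


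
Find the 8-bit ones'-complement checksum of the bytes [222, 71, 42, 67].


Sum = 402 mod 256 = 146
Complement = 109

109


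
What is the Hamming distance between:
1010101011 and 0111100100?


XOR: 1101001111
Count of 1s: 7

7


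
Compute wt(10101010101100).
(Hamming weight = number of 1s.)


Counting 1s in 10101010101100

7


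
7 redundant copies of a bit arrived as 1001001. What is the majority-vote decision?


Ones: 3 out of 7
Threshold: 4

0 (3/7 voted 1)


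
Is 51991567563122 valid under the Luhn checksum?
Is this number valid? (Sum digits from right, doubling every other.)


Luhn sum = 57
57 mod 10 = 7

Invalid (Luhn sum mod 10 = 7)


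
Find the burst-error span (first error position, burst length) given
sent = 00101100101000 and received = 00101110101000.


XOR: 00000010000000

Burst at position 6, length 1


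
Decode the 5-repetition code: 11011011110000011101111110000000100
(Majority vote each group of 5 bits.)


Groups: 11011, 01111, 00000, 11101, 11111, 00000, 00100
Majority votes: 1101100

1101100


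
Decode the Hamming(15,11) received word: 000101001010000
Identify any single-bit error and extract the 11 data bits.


Syndrome = 0: no error detected

Data: 00101010000 (no errors)


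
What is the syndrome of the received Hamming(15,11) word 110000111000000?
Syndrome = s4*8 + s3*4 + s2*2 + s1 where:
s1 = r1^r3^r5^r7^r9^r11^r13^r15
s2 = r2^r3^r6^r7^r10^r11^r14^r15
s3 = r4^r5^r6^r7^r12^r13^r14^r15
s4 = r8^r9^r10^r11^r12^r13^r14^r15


s1=1, s2=0, s3=1, s4=0

Syndrome = 5 (error at position 5)


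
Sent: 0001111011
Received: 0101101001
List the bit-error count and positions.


XOR: 0100010010

3 error(s) at position(s): 1, 5, 8


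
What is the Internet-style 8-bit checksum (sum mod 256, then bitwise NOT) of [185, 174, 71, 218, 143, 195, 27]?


Sum = 1013 mod 256 = 245
Complement = 10

10


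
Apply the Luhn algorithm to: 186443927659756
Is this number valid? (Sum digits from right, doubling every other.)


Luhn sum = 83
83 mod 10 = 3

Invalid (Luhn sum mod 10 = 3)


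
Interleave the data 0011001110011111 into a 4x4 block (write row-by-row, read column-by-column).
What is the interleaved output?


Matrix:
  0011
  0011
  1001
  1111
Read columns: 0011000111011111

0011000111011111


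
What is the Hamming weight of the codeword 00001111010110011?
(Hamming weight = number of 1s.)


Counting 1s in 00001111010110011

9


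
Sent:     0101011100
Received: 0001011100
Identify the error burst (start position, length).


XOR: 0100000000

Burst at position 1, length 1


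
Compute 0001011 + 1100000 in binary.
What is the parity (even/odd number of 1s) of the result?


0001011 = 11
1100000 = 96
Sum = 107 = 1101011
1s count = 5

odd parity (5 ones in 1101011)


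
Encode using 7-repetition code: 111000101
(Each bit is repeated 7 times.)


Each bit -> 7 copies

111111111111111111111000000000000000000000111111100000001111111


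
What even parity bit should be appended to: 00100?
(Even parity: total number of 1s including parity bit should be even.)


Number of 1s in data: 1
Parity bit: 1

1


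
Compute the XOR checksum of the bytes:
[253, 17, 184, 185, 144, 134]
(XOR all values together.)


XOR chain: 253 ^ 17 ^ 184 ^ 185 ^ 144 ^ 134 = 251

251
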